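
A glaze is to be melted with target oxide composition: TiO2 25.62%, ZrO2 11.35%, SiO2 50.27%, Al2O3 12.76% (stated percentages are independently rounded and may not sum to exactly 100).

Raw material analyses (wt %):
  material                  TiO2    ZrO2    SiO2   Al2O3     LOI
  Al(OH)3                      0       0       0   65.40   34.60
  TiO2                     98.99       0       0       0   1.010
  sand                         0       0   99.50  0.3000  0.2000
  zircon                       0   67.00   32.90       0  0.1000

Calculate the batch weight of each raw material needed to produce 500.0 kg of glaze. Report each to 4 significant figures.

All arithmetic carries exact precision from first step to last. Working values are displayed, rounded to four significant figures, at each printed step — every reported number includes exactly one rounding; derived quantities (the four compositions, the yield, ignition loss, glass mass, the totals) are carried at full float precision starting from the weights per 500.0 kg of glass as given in the problem or answer text.
The oxide mass targets at 500.0 kg glaze:
  TiO2: 25.62% × 500.0 = 128.1 kg
  ZrO2: 11.35% × 500.0 = 56.75 kg
  SiO2: 50.27% × 500.0 = 251.4 kg
  Al2O3: 12.76% × 500.0 = 63.80 kg
Oxide-by-oxide audit applying the batch weights above, under the basis named above (every target is met by its sum net of answer rounding effects):
  TiO2: 129.4·0.9899 = 128.1 kg (target 128.1 kg)
  ZrO2: 84.70·0.6700 = 56.75 kg (target 56.75 kg)
  SiO2: 224.6·0.9950 + 84.70·0.3290 = 251.3 kg (target 251.4 kg)
  Al2O3: 96.52·0.6540 + 224.6·0.003000 = 63.80 kg (target 63.80 kg)
The glass-mass cross-check: total charge less LOI = 500.0 kg (summing oxide targets gives 500.0 kg; stated basis 500.0 kg — a pure rounding effect).
Batch total: Σ batch = 535.2 kg; the LOI term Σ batch·LOI equals 35.24 kg; glass ÷ batch gives a yield of 93.42%.

Batch per 500.0 kg glaze:
  Al(OH)3: 96.52 kg
  TiO2: 129.4 kg
  sand: 224.6 kg
  zircon: 84.70 kg
Total batch = 535.2 kg; LOI loss = 35.24 kg; yield = 93.42%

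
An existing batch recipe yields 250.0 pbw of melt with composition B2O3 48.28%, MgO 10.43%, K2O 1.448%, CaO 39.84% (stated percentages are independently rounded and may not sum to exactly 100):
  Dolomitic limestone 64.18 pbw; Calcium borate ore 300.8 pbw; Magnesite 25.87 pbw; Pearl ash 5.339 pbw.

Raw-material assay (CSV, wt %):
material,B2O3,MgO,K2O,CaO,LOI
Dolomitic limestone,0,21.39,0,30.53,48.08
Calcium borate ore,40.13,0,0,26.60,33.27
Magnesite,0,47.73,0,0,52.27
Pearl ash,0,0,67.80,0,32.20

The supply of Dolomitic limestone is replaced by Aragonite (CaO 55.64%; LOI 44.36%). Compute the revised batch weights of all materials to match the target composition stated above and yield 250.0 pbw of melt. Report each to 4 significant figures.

Revised batch per 250.0 pbw melt:
  Aragonite: 35.22 pbw
  Calcium borate ore: 300.8 pbw
  Magnesite: 54.63 pbw
  Pearl ash: 5.339 pbw
Total batch = 396.0 pbw; LOI loss = 146.0 pbw

Mid-chain values are shown rounded to four significant figures in the working; all internal work carries full float precision at every stage. Every reported number is rounded exactly once; the derived quantities (net glass mass, the totals, the yield, LOI, four oxide percentages) are recomputed from the weighed amounts on 250.0 pbw of glass at exact precision, precisely as stated by the problem or the answer.
Target masses of each oxide per 250.0 pbw melt:
  B2O3: 48.28% × 250.0 = 120.7 pbw
  MgO: 10.43% × 250.0 = 26.08 pbw
  K2O: 1.448% × 250.0 = 3.620 pbw
  CaO: 39.84% × 250.0 = 99.60 pbw
Mass-balance tally per oxide applying the batch weights above, versus the basis set out (sums match the target masses up to rounding of the answer):
  B2O3: 300.8·0.4013 = 120.7 pbw (target 120.7 pbw)
  MgO: 54.63·0.4773 = 26.07 pbw (target 26.08 pbw)
  K2O: 5.339·0.6780 = 3.620 pbw (target 3.620 pbw)
  CaO: 35.22·0.5564 + 300.8·0.2660 = 99.61 pbw (target 99.60 pbw)
The glass-mass cross-check: net batch after ignition = 250.0 pbw (the Σ of target masses is 250.0 pbw; the stated basis being 250.0 pbw — deltas are rounding alone).
Adding the batch up: Σ batch = 396.0 pbw; ignition loss, Σ(batch × LOI) = 146.0 pbw; the yield ratio, glass ÷ batch: 63.14%.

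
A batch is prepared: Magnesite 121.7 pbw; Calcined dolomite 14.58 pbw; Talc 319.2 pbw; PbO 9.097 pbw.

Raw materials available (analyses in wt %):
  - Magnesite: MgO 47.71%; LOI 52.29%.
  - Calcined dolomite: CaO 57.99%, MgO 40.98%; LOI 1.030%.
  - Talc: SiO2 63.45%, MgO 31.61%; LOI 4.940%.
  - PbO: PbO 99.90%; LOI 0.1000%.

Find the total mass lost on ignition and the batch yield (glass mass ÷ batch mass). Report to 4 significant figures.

LOI loss = 79.56 pbw; glass = 385.0 pbw; yield = 82.87%

All internal work runs at full float precision in every operation; mid-chain values are shown, rounded to four significant digits, alongside each step; every reported value sees exactly one rounding. The derived quantities (net glass mass, totals, ignition loss, the four compositions, yield) are re-derived in full float precision from the weighed amounts at 385.0 pbw of glass precisely as stated by problem or answer.
Ignition loss by material:
  Magnesite: 121.7 × 0.5229 = 63.64 pbw
  Calcined dolomite: 14.58 × 0.01030 = 0.1502 pbw
  Talc: 319.2 × 0.04940 = 15.77 pbw
  PbO: 9.097 × 0.001000 = 0.009097 pbw
Total LOI = 79.56 pbw
Glass = batch − LOI = 464.6 − 79.56 = 385.0 pbw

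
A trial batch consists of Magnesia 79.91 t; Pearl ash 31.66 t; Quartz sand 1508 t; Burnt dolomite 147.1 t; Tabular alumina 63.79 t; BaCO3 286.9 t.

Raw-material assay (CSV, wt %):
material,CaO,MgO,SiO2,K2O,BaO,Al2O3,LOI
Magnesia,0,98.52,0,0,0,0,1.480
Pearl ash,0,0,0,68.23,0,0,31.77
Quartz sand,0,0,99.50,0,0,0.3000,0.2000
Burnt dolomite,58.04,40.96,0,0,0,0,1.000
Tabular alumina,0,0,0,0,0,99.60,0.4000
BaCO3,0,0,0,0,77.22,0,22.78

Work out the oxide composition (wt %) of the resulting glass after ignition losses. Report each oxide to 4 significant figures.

Full float precision is held in all steps; the intermediate values are shown (rounded to 4 significant digits) at each printed step; a single rounding finalizes each reported figure; all derived quantities are computed in full float precision (the yield, the totals, the six compositions, net glass mass, LOI) using the weight values for 2036 t of glass, as set out in question or answer.
What the batch supplies per oxide:
  CaO: 147.1·0.5804 = 85.38 t
  MgO: 79.91·0.9852 + 147.1·0.4096 = 139.0 t
  SiO2: 1508·0.9950 = 1500 t
  K2O: 31.66·0.6823 = 21.60 t
  BaO: 286.9·0.7722 = 221.5 t
  Al2O3: 1508·0.003000 + 63.79·0.9960 = 68.06 t
LOI: 79.91·0.01480 + 31.66·0.3177 + 1508·0.002000 + 147.1·0.01000 + 63.79·0.004000 + 286.9·0.2278 = 81.34 t
Glass mass = batch − LOI = 2117 − 81.34 = 2036 t (consistent with Σ oxide mass)
each oxide over glass, ×100, is wt %

Glass mass = 2036 t (batch 2117 − LOI 81.34).
Composition: CaO 4.193%, MgO 6.826%, SiO2 73.70%, K2O 1.061%, BaO 10.88%, Al2O3 3.343%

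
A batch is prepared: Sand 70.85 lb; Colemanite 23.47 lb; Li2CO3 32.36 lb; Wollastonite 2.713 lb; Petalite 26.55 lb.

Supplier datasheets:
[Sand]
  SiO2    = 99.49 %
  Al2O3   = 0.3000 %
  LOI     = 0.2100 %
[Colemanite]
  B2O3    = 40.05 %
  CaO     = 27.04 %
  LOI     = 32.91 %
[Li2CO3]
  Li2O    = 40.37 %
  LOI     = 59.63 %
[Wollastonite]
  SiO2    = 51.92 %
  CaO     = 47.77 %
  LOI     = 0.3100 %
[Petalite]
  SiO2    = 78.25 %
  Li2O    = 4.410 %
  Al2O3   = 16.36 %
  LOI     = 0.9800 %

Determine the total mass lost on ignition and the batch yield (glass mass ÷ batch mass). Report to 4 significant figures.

All arithmetic maintains full float precision end to end. In-progress results are displayed, rounded to four significant digits, across the worked steps; each reported result takes exactly one rounding — all derived quantities, including five oxide percentages, yield, glass mass, totals, LOI, are computed using the weight values per 128.5 lb of glass at full precision, as quoted within the question or the answer.
Ignition loss by material:
  Sand: 70.85 × 0.002100 = 0.1488 lb
  Colemanite: 23.47 × 0.3291 = 7.724 lb
  Li2CO3: 32.36 × 0.5963 = 19.30 lb
  Wollastonite: 2.713 × 0.003100 = 0.008410 lb
  Petalite: 26.55 × 0.009800 = 0.2602 lb
Total LOI = 27.44 lb
Glass = batch − LOI = 155.9 − 27.44 = 128.5 lb

LOI loss = 27.44 lb; glass = 128.5 lb; yield = 82.41%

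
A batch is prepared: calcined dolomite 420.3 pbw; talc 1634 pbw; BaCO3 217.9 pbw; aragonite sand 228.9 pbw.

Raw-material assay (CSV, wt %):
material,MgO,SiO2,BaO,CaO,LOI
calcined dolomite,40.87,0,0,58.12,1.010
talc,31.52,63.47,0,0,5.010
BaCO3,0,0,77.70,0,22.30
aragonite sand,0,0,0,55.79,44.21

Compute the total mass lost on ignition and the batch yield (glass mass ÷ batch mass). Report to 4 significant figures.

LOI loss = 235.9 pbw; glass = 2265 pbw; yield = 90.57%

Each numeric step maintains full precision at all times; mid-chain values appear, rounded to 4 significant figures, at each printed step; each reported number is rounded a single time — derived quantities (yield, net glass mass, LOI, four oxide percentages, the totals) are computed starting from the weights on 2265 pbw of glass at exact precision, precisely as stated by the problem or the answer.
Material-by-material LOI:
  calcined dolomite: 420.3 × 0.01010 = 4.245 pbw
  talc: 1634 × 0.05010 = 81.86 pbw
  BaCO3: 217.9 × 0.2230 = 48.59 pbw
  aragonite sand: 228.9 × 0.4421 = 101.2 pbw
Total LOI = 235.9 pbw
Glass = batch − LOI = 2501 − 235.9 = 2265 pbw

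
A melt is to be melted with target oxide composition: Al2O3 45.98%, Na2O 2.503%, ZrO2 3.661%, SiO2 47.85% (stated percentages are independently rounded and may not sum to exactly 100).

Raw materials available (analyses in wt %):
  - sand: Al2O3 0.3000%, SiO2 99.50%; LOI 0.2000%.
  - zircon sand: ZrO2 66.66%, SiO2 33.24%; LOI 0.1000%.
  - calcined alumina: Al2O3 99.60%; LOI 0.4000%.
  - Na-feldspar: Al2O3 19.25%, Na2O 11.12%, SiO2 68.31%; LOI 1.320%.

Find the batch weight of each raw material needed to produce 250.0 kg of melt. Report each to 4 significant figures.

All internal work keeps exact precision at every stage; the intermediate values are displayed with 4-significant-figure rounding when written out — every reported value receives exactly one rounding. The derived quantities, which include the yield, net glass mass, ignition loss, four oxide percentages, the totals, are carried in full precision, as given in the problem or the answer, starting from the weights per 250.0 kg of glass.
Oxide mass targets, per 250.0 kg melt:
  Al2O3: 45.98% × 250.0 = 115.0 kg
  Na2O: 2.503% × 250.0 = 6.258 kg
  ZrO2: 3.661% × 250.0 = 9.152 kg
  SiO2: 47.85% × 250.0 = 119.6 kg
Sums-versus-targets review per the reported batch figures, per the basis as stated (summed amounts equal target values modulo rounding of the values):
  Al2O3: 77.01·0.003000 + 104.3·0.9960 + 56.27·0.1925 = 114.9 kg (target 115.0 kg)
  Na2O: 56.27·0.1112 = 6.257 kg (target 6.258 kg)
  ZrO2: 13.73·0.6666 = 9.152 kg (target 9.152 kg)
  SiO2: 77.01·0.9950 + 13.73·0.3324 + 56.27·0.6831 = 119.6 kg (target 119.6 kg)
The glass-mass cross-check: batch total minus LOI = 250.0 kg (per-oxide target masses sum to 250.0 kg; with the basis standing at 250.0 kg — gaps are rounding artifacts).
Adding the batch up: Σ batch = 251.3 kg; the LOI term Σ batch·LOI equals 1.328 kg; yield, glass over the total, = 99.47%.

Batch per 250.0 kg melt:
  sand: 77.01 kg
  zircon sand: 13.73 kg
  calcined alumina: 104.3 kg
  Na-feldspar: 56.27 kg
Total batch = 251.3 kg; LOI loss = 1.328 kg; yield = 99.47%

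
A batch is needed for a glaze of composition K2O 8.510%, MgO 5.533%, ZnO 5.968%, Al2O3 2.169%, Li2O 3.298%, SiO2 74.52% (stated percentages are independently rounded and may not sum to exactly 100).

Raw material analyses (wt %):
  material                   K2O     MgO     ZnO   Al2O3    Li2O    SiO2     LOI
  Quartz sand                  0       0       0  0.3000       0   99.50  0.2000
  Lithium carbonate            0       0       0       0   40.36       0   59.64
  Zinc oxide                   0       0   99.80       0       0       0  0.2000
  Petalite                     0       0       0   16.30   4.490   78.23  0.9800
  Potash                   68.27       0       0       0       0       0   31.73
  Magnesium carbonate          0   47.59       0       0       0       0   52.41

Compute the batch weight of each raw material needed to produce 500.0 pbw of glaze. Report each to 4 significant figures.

Working values are displayed (rounded to four significant digits) on the page; every computation holds full precision at each step; a single rounding produces every reported number — derived quantities are re-derived at full precision (LOI, the six compositions, totals, the yield, net glass mass) starting from the weights for 500.0 pbw of glass, as given in the problem or answer text.
Target masses of each oxide per 500.0 pbw glaze:
  K2O: 8.510% × 500.0 = 42.55 pbw
  MgO: 5.533% × 500.0 = 27.66 pbw
  ZnO: 5.968% × 500.0 = 29.84 pbw
  Al2O3: 2.169% × 500.0 = 10.84 pbw
  Li2O: 3.298% × 500.0 = 16.49 pbw
  SiO2: 74.52% × 500.0 = 372.6 pbw
Checking each oxide sum per the reported batch figures, under the basis named above (oxide sums agree with the targets exact up to rounding of places):
  K2O: 62.33·0.6827 = 42.55 pbw (target 42.55 pbw)
  MgO: 58.13·0.4759 = 27.66 pbw (target 27.66 pbw)
  ZnO: 29.90·0.9980 = 29.84 pbw (target 29.84 pbw)
  Al2O3: 326.9·0.003000 + 60.52·0.1630 = 10.85 pbw (target 10.84 pbw)
  Li2O: 34.12·0.4036 + 60.52·0.04490 = 16.49 pbw (target 16.49 pbw)
  SiO2: 326.9·0.9950 + 60.52·0.7823 = 372.6 pbw (target 372.6 pbw)
Glass-mass sanity pass: Σ batch − LOI loss = 500.0 pbw (the targets, summed, come to 500.0 pbw; versus the stated basis of 500.0 pbw — any gap is answer rounding).
Batch total: Σ batch = 571.9 pbw; LOI loss = Σ batch·LOI = 71.90 pbw; yield, glass over the total, = 87.43%.

Batch per 500.0 pbw glaze:
  Quartz sand: 326.9 pbw
  Lithium carbonate: 34.12 pbw
  Zinc oxide: 29.90 pbw
  Petalite: 60.52 pbw
  Potash: 62.33 pbw
  Magnesium carbonate: 58.13 pbw
Total batch = 571.9 pbw; LOI loss = 71.90 pbw; yield = 87.43%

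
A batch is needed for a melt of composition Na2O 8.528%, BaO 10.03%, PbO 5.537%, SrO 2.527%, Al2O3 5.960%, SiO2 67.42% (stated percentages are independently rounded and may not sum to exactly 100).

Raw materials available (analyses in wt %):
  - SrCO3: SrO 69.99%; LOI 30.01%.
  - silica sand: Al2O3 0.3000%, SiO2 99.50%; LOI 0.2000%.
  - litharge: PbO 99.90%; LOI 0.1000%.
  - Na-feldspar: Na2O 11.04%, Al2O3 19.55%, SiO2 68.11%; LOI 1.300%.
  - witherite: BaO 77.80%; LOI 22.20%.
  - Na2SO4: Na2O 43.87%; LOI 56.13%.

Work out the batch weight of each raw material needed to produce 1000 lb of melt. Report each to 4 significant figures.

Intermediates are printed rounded to four significant digits within the worked lines — all internal work keeps full float precision end to end; every reported number is rounded just once. All derived quantities, which include totals, ignition loss, glass mass, yield, six oxide percentages, are recomputed in full precision, as quoted within the problem or answer text, from the batch weights at 1000 lb of glass.
Per-oxide target masses for 1000 lb melt:
  Na2O: 8.528% × 1000 = 85.28 lb
  BaO: 10.03% × 1000 = 100.3 lb
  PbO: 5.537% × 1000 = 55.37 lb
  SrO: 2.527% × 1000 = 25.27 lb
  Al2O3: 5.960% × 1000 = 59.60 lb
  SiO2: 67.42% × 1000 = 674.2 lb
Verifying the oxide balance using the reported weights, under the basis named above (sums match the target masses within answer rounding):
  Na2O: 297.6·0.1104 + 119.5·0.4387 = 85.28 lb (target 85.28 lb)
  BaO: 128.9·0.7780 = 100.3 lb (target 100.3 lb)
  PbO: 55.43·0.9990 = 55.37 lb (target 55.37 lb)
  SrO: 36.11·0.6999 = 25.27 lb (target 25.27 lb)
  Al2O3: 473.9·0.003000 + 297.6·0.1955 = 59.60 lb (target 59.60 lb)
  SiO2: 473.9·0.9950 + 297.6·0.6811 = 674.2 lb (target 674.2 lb)
Consistency of the glass mass: batch Σ − ignition loss = 1000 lb (targets for the oxides total 1000 lb; with the basis standing at 1000 lb — rounding explains the deltas).
Batch grand total — Σ batch = 1111 lb; Σ batch·LOI gives LOI loss = 111.4 lb; glass ÷ batch gives a yield of 89.98%.

Batch per 1000 lb melt:
  SrCO3: 36.11 lb
  silica sand: 473.9 lb
  litharge: 55.43 lb
  Na-feldspar: 297.6 lb
  witherite: 128.9 lb
  Na2SO4: 119.5 lb
Total batch = 1111 lb; LOI loss = 111.4 lb; yield = 89.98%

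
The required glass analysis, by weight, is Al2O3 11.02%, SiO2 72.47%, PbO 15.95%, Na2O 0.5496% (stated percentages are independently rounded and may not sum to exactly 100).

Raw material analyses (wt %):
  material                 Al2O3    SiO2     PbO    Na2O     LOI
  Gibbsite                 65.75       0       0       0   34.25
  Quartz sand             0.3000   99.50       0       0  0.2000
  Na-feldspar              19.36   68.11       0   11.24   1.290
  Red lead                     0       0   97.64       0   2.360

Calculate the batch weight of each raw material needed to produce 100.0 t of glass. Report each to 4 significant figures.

Rounding to 4 significant digits applies to every working value as displayed; all arithmetic holds full precision from start to finish — every reported result is rounded only once — the derived quantities (totals, glass mass, the four compositions, LOI, yield) are rebuilt using the weight values per 100.0 t of glass at full float precision, exactly as printed in problem or answer.
The oxide mass targets at 100.0 t glass:
  Al2O3: 11.02% × 100.0 = 11.02 t
  SiO2: 72.47% × 100.0 = 72.47 t
  PbO: 15.95% × 100.0 = 15.95 t
  Na2O: 0.5496% × 100.0 = 0.5496 t
Verifying the oxide balance on the weights just shown, on the stated basis (target by target, the sums agree given rounding of the digits):
  Al2O3: 15.00·0.6575 + 69.49·0.003000 + 4.890·0.1936 = 11.02 t (target 11.02 t)
  SiO2: 69.49·0.9950 + 4.890·0.6811 = 72.47 t (target 72.47 t)
  PbO: 16.34·0.9764 = 15.95 t (target 15.95 t)
  Na2O: 4.890·0.1124 = 0.5496 t (target 0.5496 t)
Glass-mass bookkeeping: Σ batch − LOI loss = 99.99 t (the Σ of target masses is 99.99 t; stated basis 100.0 t — gaps are rounding artifacts).
Whole-batch sum: Σ batch = 105.7 t; ignition loss, Σ(batch × LOI) = 5.725 t; yield, glass over the total, = 94.58%.

Batch per 100.0 t glass:
  Gibbsite: 15.00 t
  Quartz sand: 69.49 t
  Na-feldspar: 4.890 t
  Red lead: 16.34 t
Total batch = 105.7 t; LOI loss = 5.725 t; yield = 94.58%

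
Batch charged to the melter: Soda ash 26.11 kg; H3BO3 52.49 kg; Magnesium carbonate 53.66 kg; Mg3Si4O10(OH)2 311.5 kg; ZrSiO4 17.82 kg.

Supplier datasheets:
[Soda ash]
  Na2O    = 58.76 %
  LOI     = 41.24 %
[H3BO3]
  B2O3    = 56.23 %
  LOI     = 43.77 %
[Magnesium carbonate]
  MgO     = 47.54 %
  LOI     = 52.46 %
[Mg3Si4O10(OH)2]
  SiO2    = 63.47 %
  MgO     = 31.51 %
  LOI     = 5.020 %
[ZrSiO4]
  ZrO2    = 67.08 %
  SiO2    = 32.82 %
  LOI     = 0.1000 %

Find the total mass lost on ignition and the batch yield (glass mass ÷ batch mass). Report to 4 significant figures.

LOI loss = 77.55 kg; glass = 384.0 kg; yield = 83.20%

All arithmetic holds full float precision all the way through; working values appear rounded to 4 significant digits at each printed step — every reported number is rounded only once. Derived quantities are rebuilt from the batch weights for 384.0 kg of glass in full float precision (the yield, net glass mass, ignition loss, the five compositions, totals) as given in the problem or answer text.
Loss on ignition, line by line:
  Soda ash: 26.11 × 0.4124 = 10.77 kg
  H3BO3: 52.49 × 0.4377 = 22.97 kg
  Magnesium carbonate: 53.66 × 0.5246 = 28.15 kg
  Mg3Si4O10(OH)2: 311.5 × 0.05020 = 15.64 kg
  ZrSiO4: 17.82 × 0.001000 = 0.01782 kg
Total LOI = 77.55 kg
Glass = batch − LOI = 461.6 − 77.55 = 384.0 kg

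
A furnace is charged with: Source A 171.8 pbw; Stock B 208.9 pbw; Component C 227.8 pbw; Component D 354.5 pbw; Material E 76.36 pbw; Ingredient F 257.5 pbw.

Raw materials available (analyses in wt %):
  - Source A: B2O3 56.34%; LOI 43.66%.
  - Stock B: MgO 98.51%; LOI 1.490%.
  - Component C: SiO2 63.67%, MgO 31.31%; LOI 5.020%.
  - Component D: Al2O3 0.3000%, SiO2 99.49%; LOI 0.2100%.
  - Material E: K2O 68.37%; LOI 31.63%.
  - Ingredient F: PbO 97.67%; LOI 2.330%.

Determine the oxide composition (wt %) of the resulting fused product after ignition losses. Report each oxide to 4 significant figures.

Glass mass = 1176 pbw (batch 1297 − LOI 120.5).
Composition: Al2O3 0.09040%, SiO2 42.31%, B2O3 8.228%, MgO 23.56%, PbO 21.38%, K2O 4.438%

Every computation holds full precision at each step. The intermediate values are rounded to 4 significant figures wherever printed — a single rounding completes every reported figure; the derived quantities, which include six oxide percentages, glass mass, ignition loss, the totals, yield, are re-derived in full precision, exactly as printed in the problem or the answer, from the weighed amounts for 1176 pbw of glass.
Per-oxide mass from batch:
  Al2O3: 354.5·0.003000 = 1.064 pbw
  SiO2: 227.8·0.6367 + 354.5·0.9949 = 497.7 pbw
  B2O3: 171.8·0.5634 = 96.79 pbw
  MgO: 208.9·0.9851 + 227.8·0.3131 = 277.1 pbw
  PbO: 257.5·0.9767 = 251.5 pbw
  K2O: 76.36·0.6837 = 52.21 pbw
LOI: 171.8·0.4366 + 208.9·0.01490 + 227.8·0.05020 + 354.5·0.002100 + 76.36·0.3163 + 257.5·0.02330 = 120.5 pbw
Net of LOI, the glass mass = 1297 − 120.5 = 1176 pbw (equal to the oxide-mass sum)
percent by weight: oxide/glass ×100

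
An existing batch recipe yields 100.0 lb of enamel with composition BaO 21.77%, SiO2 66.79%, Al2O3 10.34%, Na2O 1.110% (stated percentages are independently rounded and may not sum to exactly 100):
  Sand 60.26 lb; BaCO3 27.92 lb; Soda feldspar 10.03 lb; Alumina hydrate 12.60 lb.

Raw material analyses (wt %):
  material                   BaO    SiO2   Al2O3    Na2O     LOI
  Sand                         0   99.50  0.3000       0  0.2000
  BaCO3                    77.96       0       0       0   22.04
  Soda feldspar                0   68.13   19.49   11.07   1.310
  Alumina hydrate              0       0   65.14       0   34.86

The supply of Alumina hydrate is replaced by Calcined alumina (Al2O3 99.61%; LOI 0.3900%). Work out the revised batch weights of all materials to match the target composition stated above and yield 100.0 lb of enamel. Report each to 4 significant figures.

Revised batch per 100.0 lb enamel:
  Sand: 60.26 lb
  BaCO3: 27.92 lb
  Soda feldspar: 10.03 lb
  Calcined alumina: 8.237 lb
Total batch = 106.4 lb; LOI loss = 6.438 lb

In-progress results are printed rounded to 4 significant figures alongside each step. Full float precision is carried in all steps; each reported number is rounded exactly once. Derived quantities (ignition loss, four oxide percentages, the totals, yield, net glass mass) are re-derived starting from the weights for 100.0 lb of glass at full precision as written in either problem or answer.
Target masses of each oxide per 100.0 lb enamel:
  BaO: 21.77% × 100.0 = 21.77 lb
  SiO2: 66.79% × 100.0 = 66.79 lb
  Al2O3: 10.34% × 100.0 = 10.34 lb
  Na2O: 1.110% × 100.0 = 1.110 lb
Mass-balance tally per oxide working from each reported weight, at the basis given (target by target, the sums agree up to rounding of the answer):
  BaO: 27.92·0.7796 = 21.77 lb (target 21.77 lb)
  SiO2: 60.26·0.9950 + 10.03·0.6813 = 66.79 lb (target 66.79 lb)
  Al2O3: 60.26·0.003000 + 10.03·0.1949 + 8.237·0.9961 = 10.34 lb (target 10.34 lb)
  Na2O: 10.03·0.1107 = 1.110 lb (target 1.110 lb)
Glass-mass closure: batch Σ − ignition loss = 100.0 lb (the Σ of target masses is 100.0 lb; with the basis standing at 100.0 lb — a pure rounding effect).
Whole-batch sum: Σ batch = 106.4 lb; the LOI term Σ batch·LOI equals 6.438 lb; as yield: glass ÷ batch → 93.95%.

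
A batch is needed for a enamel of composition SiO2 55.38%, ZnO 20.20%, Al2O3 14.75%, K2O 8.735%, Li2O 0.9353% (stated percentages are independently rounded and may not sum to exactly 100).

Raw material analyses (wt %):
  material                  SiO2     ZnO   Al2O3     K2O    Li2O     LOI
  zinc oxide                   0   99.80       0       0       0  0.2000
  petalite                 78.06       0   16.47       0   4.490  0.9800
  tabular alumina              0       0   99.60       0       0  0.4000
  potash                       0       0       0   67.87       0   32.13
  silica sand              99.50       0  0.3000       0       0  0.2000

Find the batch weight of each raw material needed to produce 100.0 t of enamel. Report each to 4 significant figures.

Batch per 100.0 t enamel:
  zinc oxide: 20.24 t
  petalite: 20.83 t
  tabular alumina: 11.25 t
  potash: 12.87 t
  silica sand: 39.32 t
Total batch = 104.5 t; LOI loss = 4.503 t; yield = 95.69%

Every computation maintains exact precision at each step; values along the way are displayed, rounded to four significant figures, across the worked steps. Every reported figure receives exactly one rounding — the derived quantities are carried in full float precision (glass mass, the five compositions, the yield, ignition loss, the totals) using the weight values for 100.0 t of glass, as written in problem or answer.
Per-oxide target masses for 100.0 t enamel:
  SiO2: 55.38% × 100.0 = 55.38 t
  ZnO: 20.20% × 100.0 = 20.20 t
  Al2O3: 14.75% × 100.0 = 14.75 t
  K2O: 8.735% × 100.0 = 8.735 t
  Li2O: 0.9353% × 100.0 = 0.9353 t
Mass-balance tally per oxide from the weights as reported, under the basis named above (sum by sum, the targets are met net of answer rounding effects):
  SiO2: 20.83·0.7806 + 39.32·0.9950 = 55.38 t (target 55.38 t)
  ZnO: 20.24·0.9980 = 20.20 t (target 20.20 t)
  Al2O3: 20.83·0.1647 + 11.25·0.9960 + 39.32·0.003000 = 14.75 t (target 14.75 t)
  K2O: 12.87·0.6787 = 8.735 t (target 8.735 t)
  Li2O: 20.83·0.04490 = 0.9353 t (target 0.9353 t)
Auditing the glass mass value: total charge less LOI = 100.0 t (the targets, summed, come to 100.0 t; against the stated basis, 100.0 t — rounding explains the deltas).
Batch total: Σ batch = 104.5 t; LOI removed, Σ of batch·LOI: 4.503 t; yield: glass divided by total = 95.69%.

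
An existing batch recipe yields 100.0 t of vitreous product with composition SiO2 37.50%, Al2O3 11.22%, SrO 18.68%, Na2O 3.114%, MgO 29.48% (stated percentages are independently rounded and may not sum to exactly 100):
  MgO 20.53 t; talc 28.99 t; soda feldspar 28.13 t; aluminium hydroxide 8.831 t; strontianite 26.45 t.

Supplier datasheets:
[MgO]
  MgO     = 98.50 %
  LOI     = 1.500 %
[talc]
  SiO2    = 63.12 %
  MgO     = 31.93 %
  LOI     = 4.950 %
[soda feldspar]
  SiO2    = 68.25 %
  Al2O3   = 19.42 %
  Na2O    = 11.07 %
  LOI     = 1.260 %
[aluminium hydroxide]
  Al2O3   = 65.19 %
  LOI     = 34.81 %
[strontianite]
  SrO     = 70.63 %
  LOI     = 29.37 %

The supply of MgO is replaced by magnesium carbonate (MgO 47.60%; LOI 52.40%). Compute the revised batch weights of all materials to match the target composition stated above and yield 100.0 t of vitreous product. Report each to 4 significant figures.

Revised batch per 100.0 t vitreous product:
  magnesium carbonate: 42.48 t
  talc: 28.99 t
  soda feldspar: 28.13 t
  aluminium hydroxide: 8.831 t
  strontianite: 26.45 t
Total batch = 134.9 t; LOI loss = 34.89 t

Rounding to four significant figures governs every mid-chain value as displayed — every computation runs at full precision in every operation; every reported value sees exactly one rounding. Derived quantities are rebuilt at exact precision (net glass mass, the yield, the five compositions, LOI, the totals) from the weighed amounts for 100.0 t of glass as quoted within the problem or the answer.
Oxide mass targets, per 100.0 t vitreous product:
  SiO2: 37.50% × 100.0 = 37.50 t
  Al2O3: 11.22% × 100.0 = 11.22 t
  SrO: 18.68% × 100.0 = 18.68 t
  Na2O: 3.114% × 100.0 = 3.114 t
  MgO: 29.48% × 100.0 = 29.48 t
Verifying the oxide balance with the batch weights as given, against the basis in use (target by target, the sums agree given rounding of the digits):
  SiO2: 28.99·0.6312 + 28.13·0.6825 = 37.50 t (target 37.50 t)
  Al2O3: 28.13·0.1942 + 8.831·0.6519 = 11.22 t (target 11.22 t)
  SrO: 26.45·0.7063 = 18.68 t (target 18.68 t)
  Na2O: 28.13·0.1107 = 3.114 t (target 3.114 t)
  MgO: 42.48·0.4760 + 28.99·0.3193 = 29.48 t (target 29.48 t)
Glass-mass closure: batch total minus LOI = 99.99 t (per-oxide target masses sum to 99.99 t; basis as stated: 100.0 t — gaps are rounding artifacts).
Batch grand total — Σ batch = 134.9 t; LOI removed, Σ of batch·LOI: 34.89 t; the yield ratio, glass ÷ batch: 74.13%.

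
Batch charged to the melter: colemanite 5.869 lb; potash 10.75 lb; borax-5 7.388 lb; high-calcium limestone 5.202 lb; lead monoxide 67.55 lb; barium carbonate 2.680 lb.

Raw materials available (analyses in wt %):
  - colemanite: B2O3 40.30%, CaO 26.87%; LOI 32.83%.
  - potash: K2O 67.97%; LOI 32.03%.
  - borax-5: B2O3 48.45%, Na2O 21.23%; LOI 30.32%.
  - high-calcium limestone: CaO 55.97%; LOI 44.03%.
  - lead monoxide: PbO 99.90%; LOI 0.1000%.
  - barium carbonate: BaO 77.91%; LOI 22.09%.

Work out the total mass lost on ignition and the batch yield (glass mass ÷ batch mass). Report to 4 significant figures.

LOI loss = 10.56 lb; glass = 88.88 lb; yield = 89.38%

Every computation carries full precision throughout. Values along the way appear, with 4-significant-figure rounding, when written out; exactly one rounding is applied to every reported result — derived quantities are rebuilt using the weight values at 88.88 lb of glass in exact precision (glass mass, LOI, the six compositions, the yield, the totals), exactly as shown in the problem or answer text.
Per-material ignition loss:
  colemanite: 5.869 × 0.3283 = 1.927 lb
  potash: 10.75 × 0.3203 = 3.443 lb
  borax-5: 7.388 × 0.3032 = 2.240 lb
  high-calcium limestone: 5.202 × 0.4403 = 2.290 lb
  lead monoxide: 67.55 × 0.001000 = 0.06755 lb
  barium carbonate: 2.680 × 0.2209 = 0.5920 lb
Total LOI = 10.56 lb
Glass = batch − LOI = 99.44 − 10.56 = 88.88 lb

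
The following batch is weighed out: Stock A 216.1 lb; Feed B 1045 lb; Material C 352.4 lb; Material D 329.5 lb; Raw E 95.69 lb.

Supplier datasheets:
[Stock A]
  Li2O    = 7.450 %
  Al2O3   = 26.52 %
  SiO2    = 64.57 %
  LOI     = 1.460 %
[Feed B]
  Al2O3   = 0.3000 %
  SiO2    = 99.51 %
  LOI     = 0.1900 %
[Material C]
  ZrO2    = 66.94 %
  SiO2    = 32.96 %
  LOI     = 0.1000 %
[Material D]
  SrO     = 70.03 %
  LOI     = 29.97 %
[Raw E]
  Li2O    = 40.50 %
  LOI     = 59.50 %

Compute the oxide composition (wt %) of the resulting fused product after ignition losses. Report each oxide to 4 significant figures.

Glass mass = 1878 lb (batch 2039 − LOI 161.2).
Composition: Li2O 2.922%, SrO 12.29%, ZrO2 12.56%, Al2O3 3.219%, SiO2 69.00%

The intermediate values are printed (rounded to four significant figures) across the worked steps; full float precision is carried end to end; each reported value receives exactly one rounding — the derived quantities (the yield, glass mass, totals, the five compositions, LOI) are carried in exact precision starting from the weights on 1878 lb of glass, as set out in the question or the answer.
Delivered oxide masses:
  Li2O: 216.1·0.07450 + 95.69·0.4050 = 54.85 lb
  SrO: 329.5·0.7003 = 230.7 lb
  ZrO2: 352.4·0.6694 = 235.9 lb
  Al2O3: 216.1·0.2652 + 1045·0.003000 = 60.44 lb
  SiO2: 216.1·0.6457 + 1045·0.9951 + 352.4·0.3296 = 1296 lb
LOI: 216.1·0.01460 + 1045·0.001900 + 352.4·0.001000 + 329.5·0.2997 + 95.69·0.5950 = 161.2 lb
batch − LOI leaves glass = 2039 − 161.2 = 1878 lb (matching Σ of the oxides)
wt %: oxide over glass, times 100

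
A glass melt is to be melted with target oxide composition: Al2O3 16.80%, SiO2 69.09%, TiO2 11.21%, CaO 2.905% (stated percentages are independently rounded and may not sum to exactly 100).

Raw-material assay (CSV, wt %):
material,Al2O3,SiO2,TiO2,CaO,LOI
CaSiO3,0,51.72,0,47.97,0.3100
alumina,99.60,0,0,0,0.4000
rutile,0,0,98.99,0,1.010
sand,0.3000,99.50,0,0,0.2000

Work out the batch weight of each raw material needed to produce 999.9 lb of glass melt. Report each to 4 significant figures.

Batch per 999.9 lb glass melt:
  CaSiO3: 60.55 lb
  alumina: 166.7 lb
  rutile: 113.2 lb
  sand: 662.8 lb
Total batch = 1003 lb; LOI loss = 3.323 lb; yield = 99.67%

The intermediate values are printed, rounded to four significant figures, as written. Exact precision is maintained at every stage — a single rounding completes each reported figure. All derived quantities, including four oxide percentages, yield, totals, ignition loss, net glass mass, are re-derived from the batch weights on 999.9 lb of glass in full float precision, as set out in problem or answer.
Target masses of each oxide per 999.9 lb glass melt:
  Al2O3: 16.80% × 999.9 = 168.0 lb
  SiO2: 69.09% × 999.9 = 690.8 lb
  TiO2: 11.21% × 999.9 = 112.1 lb
  CaO: 2.905% × 999.9 = 29.05 lb
Balance tally, oxide-wise, on the weights just shown, for the quoted basis mass (sum by sum, the targets are met modulo rounding of the values):
  Al2O3: 166.7·0.9960 + 662.8·0.003000 = 168.0 lb (target 168.0 lb)
  SiO2: 60.55·0.5172 + 662.8·0.9950 = 690.8 lb (target 690.8 lb)
  TiO2: 113.2·0.9899 = 112.1 lb (target 112.1 lb)
  CaO: 60.55·0.4797 = 29.05 lb (target 29.05 lb)
Consistency of the glass mass: Σ batch − LOI loss = 999.9 lb (summing oxide targets gives 999.9 lb; versus the stated basis of 999.9 lb — a pure rounding effect).
Whole-batch sum: Σ batch = 1003 lb; LOI loss = Σ batch·LOI = 3.323 lb; as yield: glass ÷ batch → 99.67%.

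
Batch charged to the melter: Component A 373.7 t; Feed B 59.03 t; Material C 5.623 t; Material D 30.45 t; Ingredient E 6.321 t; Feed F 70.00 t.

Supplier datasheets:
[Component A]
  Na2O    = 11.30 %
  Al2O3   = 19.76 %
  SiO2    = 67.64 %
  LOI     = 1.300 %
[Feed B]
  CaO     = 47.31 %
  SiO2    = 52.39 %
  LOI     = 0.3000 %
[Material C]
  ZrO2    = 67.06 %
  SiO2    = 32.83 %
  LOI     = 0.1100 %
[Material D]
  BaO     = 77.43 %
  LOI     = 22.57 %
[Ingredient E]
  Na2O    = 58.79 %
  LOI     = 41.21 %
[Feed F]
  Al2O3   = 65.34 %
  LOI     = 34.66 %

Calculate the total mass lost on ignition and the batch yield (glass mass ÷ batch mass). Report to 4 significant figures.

In-progress results are shown rounded to four significant digits within the worked lines — all arithmetic maintains exact precision from first step to last. Each reported number is rounded just once — the derived quantities, which include the yield, totals, LOI, the six compositions, glass mass, are re-derived at exact precision, as they appear in problem or answer, from the batch weights on 506.3 t of glass.
Each material's LOI contribution:
  Component A: 373.7 × 0.01300 = 4.858 t
  Feed B: 59.03 × 0.003000 = 0.1771 t
  Material C: 5.623 × 0.001100 = 0.006185 t
  Material D: 30.45 × 0.2257 = 6.873 t
  Ingredient E: 6.321 × 0.4121 = 2.605 t
  Feed F: 70.00 × 0.3466 = 24.26 t
Total LOI = 38.78 t
Glass = batch − LOI = 545.1 − 38.78 = 506.3 t

LOI loss = 38.78 t; glass = 506.3 t; yield = 92.89%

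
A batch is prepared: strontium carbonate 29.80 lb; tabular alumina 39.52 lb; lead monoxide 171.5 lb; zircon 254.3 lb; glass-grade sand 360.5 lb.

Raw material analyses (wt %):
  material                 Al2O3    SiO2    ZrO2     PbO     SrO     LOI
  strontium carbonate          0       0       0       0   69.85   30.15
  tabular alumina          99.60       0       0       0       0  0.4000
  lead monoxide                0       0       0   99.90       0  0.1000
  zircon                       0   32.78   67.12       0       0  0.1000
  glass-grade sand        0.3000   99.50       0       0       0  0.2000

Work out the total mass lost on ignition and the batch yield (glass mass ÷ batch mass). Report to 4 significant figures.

LOI loss = 10.29 lb; glass = 845.3 lb; yield = 98.80%

All arithmetic runs at full precision at each step — working values are printed (rounded to four significant digits) across the worked steps — each reported number is rounded exactly once. All derived quantities (totals, LOI, net glass mass, yield, the five compositions) are recomputed starting from the weights for 845.3 lb of glass in exact precision exactly as shown in the problem or answer text.
Loss on ignition, line by line:
  strontium carbonate: 29.80 × 0.3015 = 8.985 lb
  tabular alumina: 39.52 × 0.004000 = 0.1581 lb
  lead monoxide: 171.5 × 0.001000 = 0.1715 lb
  zircon: 254.3 × 0.001000 = 0.2543 lb
  glass-grade sand: 360.5 × 0.002000 = 0.7210 lb
Total LOI = 10.29 lb
Glass = batch − LOI = 855.6 − 10.29 = 845.3 lb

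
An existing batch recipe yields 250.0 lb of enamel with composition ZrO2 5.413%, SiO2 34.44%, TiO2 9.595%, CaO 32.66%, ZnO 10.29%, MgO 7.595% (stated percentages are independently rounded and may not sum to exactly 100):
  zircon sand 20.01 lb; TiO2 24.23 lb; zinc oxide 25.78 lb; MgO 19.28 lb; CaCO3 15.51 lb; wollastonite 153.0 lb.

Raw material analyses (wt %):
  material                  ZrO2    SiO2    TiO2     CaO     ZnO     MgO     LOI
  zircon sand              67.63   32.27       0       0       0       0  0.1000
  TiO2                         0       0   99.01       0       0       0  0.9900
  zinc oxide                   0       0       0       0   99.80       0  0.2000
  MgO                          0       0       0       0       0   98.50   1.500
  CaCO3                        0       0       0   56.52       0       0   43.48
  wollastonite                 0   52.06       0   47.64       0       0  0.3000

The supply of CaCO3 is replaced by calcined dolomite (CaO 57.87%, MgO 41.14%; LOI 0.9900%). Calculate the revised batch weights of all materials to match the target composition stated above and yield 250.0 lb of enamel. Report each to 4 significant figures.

Revised batch per 250.0 lb enamel:
  zircon sand: 20.01 lb
  TiO2: 24.23 lb
  zinc oxide: 25.78 lb
  MgO: 12.95 lb
  calcined dolomite: 15.15 lb
  wollastonite: 153.0 lb
Total batch = 251.1 lb; LOI loss = 1.115 lb

Working values are printed rounded to four significant figures in the working. All arithmetic runs at exact precision throughout; every reported value takes just one rounding — all derived quantities are carried at full precision (the six compositions, the totals, net glass mass, yield, ignition loss) from the weighed amounts per 250.0 lb of glass exactly as printed in the problem or answer text.
Oxide mass targets, per 250.0 lb enamel:
  ZrO2: 5.413% × 250.0 = 13.53 lb
  SiO2: 34.44% × 250.0 = 86.10 lb
  TiO2: 9.595% × 250.0 = 23.99 lb
  CaO: 32.66% × 250.0 = 81.65 lb
  ZnO: 10.29% × 250.0 = 25.72 lb
  MgO: 7.595% × 250.0 = 18.99 lb
Checking each oxide sum on the weights just shown, on the stated basis (delivered sums recover each target exact up to rounding of places):
  ZrO2: 20.01·0.6763 = 13.53 lb (target 13.53 lb)
  SiO2: 20.01·0.3227 + 153.0·0.5206 = 86.11 lb (target 86.10 lb)
  TiO2: 24.23·0.9901 = 23.99 lb (target 23.99 lb)
  CaO: 15.15·0.5787 + 153.0·0.4764 = 81.66 lb (target 81.65 lb)
  ZnO: 25.78·0.9980 = 25.73 lb (target 25.72 lb)
  MgO: 12.95·0.9850 + 15.15·0.4114 = 18.99 lb (target 18.99 lb)
Auditing the glass mass value: batch total minus LOI = 250.0 lb (the Σ of target masses is 250.0 lb; versus the stated basis of 250.0 lb — any gap is answer rounding).
Adding the batch up: Σ batch = 251.1 lb; loss to ignition Σ batch·LOI = 1.115 lb; as yield: glass ÷ batch → 99.56%.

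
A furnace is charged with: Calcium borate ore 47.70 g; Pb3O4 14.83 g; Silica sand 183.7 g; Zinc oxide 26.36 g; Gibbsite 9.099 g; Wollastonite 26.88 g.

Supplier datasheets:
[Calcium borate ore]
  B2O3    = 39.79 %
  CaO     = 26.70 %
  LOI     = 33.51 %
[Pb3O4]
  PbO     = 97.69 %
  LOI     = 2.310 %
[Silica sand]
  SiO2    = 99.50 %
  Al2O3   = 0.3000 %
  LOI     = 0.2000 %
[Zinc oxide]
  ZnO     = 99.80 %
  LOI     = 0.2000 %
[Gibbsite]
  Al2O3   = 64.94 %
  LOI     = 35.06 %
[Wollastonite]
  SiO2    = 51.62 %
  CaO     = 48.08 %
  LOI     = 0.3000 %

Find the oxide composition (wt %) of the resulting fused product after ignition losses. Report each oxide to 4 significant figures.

The whole derivation maintains full float precision through the solve. Working values are shown (rounded to four significant digits) at each printed step — each reported figure is rounded only once — all derived quantities are computed at full precision (glass mass, yield, six oxide percentages, ignition loss, the totals) from the batch weights per 288.6 g of glass, as quoted within question or answer.
Oxide-by-oxide delivered mass:
  ZnO: 26.36·0.9980 = 26.31 g
  SiO2: 183.7·0.9950 + 26.88·0.5162 = 196.7 g
  B2O3: 47.70·0.3979 = 18.98 g
  CaO: 47.70·0.2670 + 26.88·0.4808 = 25.66 g
  PbO: 14.83·0.9769 = 14.49 g
  Al2O3: 183.7·0.003000 + 9.099·0.6494 = 6.460 g
LOI: 47.70·0.3351 + 14.83·0.02310 + 183.7·0.002000 + 26.36·0.002000 + 9.099·0.3506 + 26.88·0.003000 = 20.02 g
The glass mass, total less LOI, = 308.6 − 20.02 = 288.6 g (matching Σ of the oxides)
wt % = 100 × oxide mass / glass mass

Glass mass = 288.6 g (batch 308.6 − LOI 20.02).
Composition: ZnO 9.117%, SiO2 68.15%, B2O3 6.578%, CaO 8.893%, PbO 5.021%, Al2O3 2.239%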